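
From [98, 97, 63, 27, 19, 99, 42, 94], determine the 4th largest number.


Sort descending: [99, 98, 97, 94, 63, 42, 27, 19]
The 4th element (1-indexed) is at index 3.
Value = 94
Final answer: 94


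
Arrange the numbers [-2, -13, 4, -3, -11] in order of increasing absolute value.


Compute absolute values:
  |-2| = 2
  |-13| = 13
  |4| = 4
  |-3| = 3
  |-11| = 11
Absolute values in increasing order: 2 < 3 < 4 < 11 < 13
Listing the original numbers in that order gives the answer.
Final answer: [-2, -3, 4, -11, -13]


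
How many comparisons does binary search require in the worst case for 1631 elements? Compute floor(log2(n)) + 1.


Binary search halves the search space each step.
Maximum comparisons = floor(log2(1631)) + 1
log2(1631) = 10.6715
floor(log2(1631)) = 10, so 10 + 1 = 11
Final answer: 11


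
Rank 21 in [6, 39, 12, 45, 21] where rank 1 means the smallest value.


Sort ascending: [6, 12, 21, 39, 45]
Find 21 in the sorted list.
21 is at position 3 (1-indexed).
Final answer: 3


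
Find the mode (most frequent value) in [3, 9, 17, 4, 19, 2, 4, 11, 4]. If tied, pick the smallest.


Count the frequency of each value:
  2 appears 1 time(s)
  3 appears 1 time(s)
  4 appears 3 time(s)
  9 appears 1 time(s)
  11 appears 1 time(s)
  17 appears 1 time(s)
  19 appears 1 time(s)
Maximum frequency is 3.
Only 4 reaches that frequency, so it is the mode.
Final answer: 4


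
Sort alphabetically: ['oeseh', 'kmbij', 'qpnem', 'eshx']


Compare strings character by character (the first differing letter decides):
  'eshx' < 'kmbij' since 'e' < 'k' at position 1
  'kmbij' < 'oeseh' since 'k' < 'o' at position 1
  'oeseh' < 'qpnem' since 'o' < 'q' at position 1
Chaining these comparisons gives the alphabetical order.
Final answer: ['eshx', 'kmbij', 'oeseh', 'qpnem']


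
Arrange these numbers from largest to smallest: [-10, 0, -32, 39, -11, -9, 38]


Original list: [-10, 0, -32, 39, -11, -9, 38]
Repeatedly take the largest remaining element:
  Remaining [-10, 0, -32, 39, -11, -9, 38] -> largest is 39
  Remaining [-10, 0, -32, -11, -9, 38] -> largest is 38
  Remaining [-10, 0, -32, -11, -9] -> largest is 0
  Remaining [-10, -32, -11, -9] -> largest is -9
  Remaining [-10, -32, -11] -> largest is -10
  Remaining [-32, -11] -> largest is -11
  Remaining [-32] -> largest is -32
Collecting the picks in order gives the descending list.
Final answer: [39, 38, 0, -9, -10, -11, -32]


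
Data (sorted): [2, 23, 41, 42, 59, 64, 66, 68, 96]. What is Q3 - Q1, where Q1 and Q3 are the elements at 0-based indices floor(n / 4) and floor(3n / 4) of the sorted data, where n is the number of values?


The data has n = 9 elements.
Q1 index = floor(9 / 4) = floor(2.25) = 2; Q3 index = floor(3 * 9 / 4) = floor(6.75) = 6
Q1 = element at index 2 = 41
Q3 = element at index 6 = 66
IQR = 66 - 41 = 25
Final answer: 25


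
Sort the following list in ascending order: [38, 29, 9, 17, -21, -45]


Original list: [38, 29, 9, 17, -21, -45]
Repeatedly take the smallest remaining element:
  Remaining [38, 29, 9, 17, -21, -45] -> smallest is -45
  Remaining [38, 29, 9, 17, -21] -> smallest is -21
  Remaining [38, 29, 9, 17] -> smallest is 9
  Remaining [38, 29, 17] -> smallest is 17
  Remaining [38, 29] -> smallest is 29
  Remaining [38] -> smallest is 38
Collecting the picks in order gives the sorted list.
Final answer: [-45, -21, 9, 17, 29, 38]


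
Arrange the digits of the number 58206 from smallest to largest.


The number 58206 has digits: 5, 8, 2, 0, 6
Sorted: 0, 2, 5, 6, 8
Joining the sorted digits gives the result.
Final answer: 02568


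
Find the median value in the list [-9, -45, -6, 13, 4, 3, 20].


First, sort the list: [-45, -9, -6, 3, 4, 13, 20]
The list has 7 elements (odd count).
The middle index is 3 (0-based), and the element there is 3.
Final answer: 3


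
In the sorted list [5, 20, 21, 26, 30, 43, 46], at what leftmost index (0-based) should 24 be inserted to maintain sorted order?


List is sorted: [5, 20, 21, 26, 30, 43, 46]
We need the leftmost position where 24 can be inserted, i.e. the first index whose element is >= 24 (or the end of the list if none is).
Binary search with low=0, high=7 (0-based indices):
  low=0, high=7, mid=3: a[3]=26 >= 24, so high = 3
  low=0, high=3, mid=1: a[1]=20 < 24, so low = 2
  low=2, high=3, mid=2: a[2]=21 < 24, so low = 3
Now low = high = 3, so the insertion index is 3.
Final answer: 3


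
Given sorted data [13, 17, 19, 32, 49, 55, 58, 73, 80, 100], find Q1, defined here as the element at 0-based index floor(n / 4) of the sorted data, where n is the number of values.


The list has n = 10 elements.
Q1 index = floor(10 / 4) = floor(2.5) = 2
Counting from index 0 in the sorted data, the element at index 2 is 19.
Final answer: 19


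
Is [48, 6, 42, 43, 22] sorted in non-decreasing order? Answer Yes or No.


Check consecutive pairs:
  48 <= 6? False
  6 <= 42? True
  42 <= 43? True
  43 <= 22? False
2 consecutive pair(s) are out of order, so the list is not sorted.
Final answer: No


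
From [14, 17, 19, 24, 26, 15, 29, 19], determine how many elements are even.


Check each element:
  14 is even
  17 is odd
  19 is odd
  24 is even
  26 is even
  15 is odd
  29 is odd
  19 is odd
Evens: [14, 24, 26]
Count of evens = 3
Final answer: 3


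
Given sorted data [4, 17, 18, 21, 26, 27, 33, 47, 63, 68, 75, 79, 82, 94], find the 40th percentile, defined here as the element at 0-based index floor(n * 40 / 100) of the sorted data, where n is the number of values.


The dataset has n = 14 elements.
Index = floor(14 * 40 / 100) = floor(560 / 100) = floor(5.6) = 5
Counting from index 0 in the sorted data, the element at index 5 is 27.
Final answer: 27


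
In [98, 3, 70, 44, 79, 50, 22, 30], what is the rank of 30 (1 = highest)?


Sort descending: [98, 79, 70, 50, 44, 30, 22, 3]
Find 30 in the sorted list.
30 is at position 6.
Final answer: 6


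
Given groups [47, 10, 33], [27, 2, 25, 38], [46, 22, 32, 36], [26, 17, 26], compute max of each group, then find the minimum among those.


Find max of each group:
  Group 1: [47, 10, 33] -> max = 47
  Group 2: [27, 2, 25, 38] -> max = 38
  Group 3: [46, 22, 32, 36] -> max = 46
  Group 4: [26, 17, 26] -> max = 26
Maxes: [47, 38, 46, 26]
Minimum of maxes = 26
Final answer: 26


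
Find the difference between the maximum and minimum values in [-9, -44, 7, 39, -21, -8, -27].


Maximum value: 39
Minimum value: -44
Range = 39 - (-44) = 83
Final answer: 83


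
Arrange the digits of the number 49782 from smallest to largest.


The number 49782 has digits: 4, 9, 7, 8, 2
Sorted: 2, 4, 7, 8, 9
Joining the sorted digits gives the result.
Final answer: 24789


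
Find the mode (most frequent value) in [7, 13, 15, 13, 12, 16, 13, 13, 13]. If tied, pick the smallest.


Count the frequency of each value:
  7 appears 1 time(s)
  12 appears 1 time(s)
  13 appears 5 time(s)
  15 appears 1 time(s)
  16 appears 1 time(s)
Maximum frequency is 5.
Only 13 reaches that frequency, so it is the mode.
Final answer: 13


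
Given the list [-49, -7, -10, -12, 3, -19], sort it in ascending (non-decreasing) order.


Original list: [-49, -7, -10, -12, 3, -19]
Repeatedly take the smallest remaining element:
  Remaining [-49, -7, -10, -12, 3, -19] -> smallest is -49
  Remaining [-7, -10, -12, 3, -19] -> smallest is -19
  Remaining [-7, -10, -12, 3] -> smallest is -12
  Remaining [-7, -10, 3] -> smallest is -10
  Remaining [-7, 3] -> smallest is -7
  Remaining [3] -> smallest is 3
Collecting the picks in order gives the sorted list.
Final answer: [-49, -19, -12, -10, -7, 3]


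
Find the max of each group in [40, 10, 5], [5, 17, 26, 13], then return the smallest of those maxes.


Find max of each group:
  Group 1: [40, 10, 5] -> max = 40
  Group 2: [5, 17, 26, 13] -> max = 26
Maxes: [40, 26]
Minimum of maxes = 26
Final answer: 26


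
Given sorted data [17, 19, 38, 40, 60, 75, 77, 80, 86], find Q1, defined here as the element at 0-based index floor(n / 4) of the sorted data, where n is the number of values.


The list has n = 9 elements.
Q1 index = floor(9 / 4) = floor(2.25) = 2
Counting from index 0 in the sorted data, the element at index 2 is 38.
Final answer: 38


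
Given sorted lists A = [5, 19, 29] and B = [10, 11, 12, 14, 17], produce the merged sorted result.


List A: [5, 19, 29]
List B: [10, 11, 12, 14, 17]
Repeatedly compare the front elements and take the smaller:
  5 vs 10 -> take 5
  19 vs 10 -> take 10
  19 vs 11 -> take 11
  19 vs 12 -> take 12
  19 vs 14 -> take 14
  19 vs 17 -> take 17
  B is exhausted; append the rest of A: [19, 29]
Final answer: [5, 10, 11, 12, 14, 17, 19, 29]


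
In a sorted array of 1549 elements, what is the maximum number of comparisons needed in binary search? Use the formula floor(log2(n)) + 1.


Binary search halves the search space each step.
Maximum comparisons = floor(log2(1549)) + 1
log2(1549) = 10.5971
floor(log2(1549)) = 10, so 10 + 1 = 11
Final answer: 11


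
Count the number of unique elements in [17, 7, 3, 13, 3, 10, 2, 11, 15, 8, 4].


List all unique values:
Distinct values: [2, 3, 4, 7, 8, 10, 11, 13, 15, 17]
Count = 10
Final answer: 10


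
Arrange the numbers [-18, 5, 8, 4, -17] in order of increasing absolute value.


Compute absolute values:
  |-18| = 18
  |5| = 5
  |8| = 8
  |4| = 4
  |-17| = 17
Absolute values in increasing order: 4 < 5 < 8 < 17 < 18
Listing the original numbers in that order gives the answer.
Final answer: [4, 5, 8, -17, -18]


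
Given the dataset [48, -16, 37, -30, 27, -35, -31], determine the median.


First, sort the list: [-35, -31, -30, -16, 27, 37, 48]
The list has 7 elements (odd count).
The middle index is 3 (0-based), and the element there is -16.
Final answer: -16


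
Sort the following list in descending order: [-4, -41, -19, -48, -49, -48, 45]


Original list: [-4, -41, -19, -48, -49, -48, 45]
Repeatedly take the largest remaining element:
  Remaining [-4, -41, -19, -48, -49, -48, 45] -> largest is 45
  Remaining [-4, -41, -19, -48, -49, -48] -> largest is -4
  Remaining [-41, -19, -48, -49, -48] -> largest is -19
  Remaining [-41, -48, -49, -48] -> largest is -41
  Remaining [-48, -49, -48] -> largest is -48
  Remaining [-49, -48] -> largest is -48
  Remaining [-49] -> largest is -49
Collecting the picks in order gives the descending list.
Final answer: [45, -4, -19, -41, -48, -48, -49]


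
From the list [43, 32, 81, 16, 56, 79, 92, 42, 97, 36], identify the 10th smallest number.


Sort ascending: [16, 32, 36, 42, 43, 56, 79, 81, 92, 97]
The 10th element (1-indexed) is at index 9.
Value = 97
Final answer: 97


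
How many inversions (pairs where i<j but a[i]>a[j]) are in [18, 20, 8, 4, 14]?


For each element, count the later elements that are smaller than it:
  18 (index 0): smaller elements after it = [8, 4, 14] -> 3
  20 (index 1): smaller elements after it = [8, 4, 14] -> 3
  8 (index 2): smaller elements after it = [4] -> 1
  4 (index 3): smaller elements after it = [] -> 0
Total inversions = 3 + 3 + 1 + 0 = 7
Final answer: 7


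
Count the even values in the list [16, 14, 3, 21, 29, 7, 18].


Check each element:
  16 is even
  14 is even
  3 is odd
  21 is odd
  29 is odd
  7 is odd
  18 is even
Evens: [16, 14, 18]
Count of evens = 3
Final answer: 3


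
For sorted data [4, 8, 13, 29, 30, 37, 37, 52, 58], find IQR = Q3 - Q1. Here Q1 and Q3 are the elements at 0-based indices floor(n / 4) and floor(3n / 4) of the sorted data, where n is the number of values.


The data has n = 9 elements.
Q1 index = floor(9 / 4) = floor(2.25) = 2; Q3 index = floor(3 * 9 / 4) = floor(6.75) = 6
Q1 = element at index 2 = 13
Q3 = element at index 6 = 37
IQR = 37 - 13 = 24
Final answer: 24


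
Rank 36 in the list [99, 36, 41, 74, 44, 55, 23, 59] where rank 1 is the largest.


Sort descending: [99, 74, 59, 55, 44, 41, 36, 23]
Find 36 in the sorted list.
36 is at position 7.
Final answer: 7


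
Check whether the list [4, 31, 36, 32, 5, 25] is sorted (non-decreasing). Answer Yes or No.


Check consecutive pairs:
  4 <= 31? True
  31 <= 36? True
  36 <= 32? False
  32 <= 5? False
  5 <= 25? True
2 consecutive pair(s) are out of order, so the list is not sorted.
Final answer: No


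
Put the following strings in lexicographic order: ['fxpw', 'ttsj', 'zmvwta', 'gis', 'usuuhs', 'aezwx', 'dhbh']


Compare strings character by character (the first differing letter decides):
  'aezwx' < 'dhbh' since 'a' < 'd' at position 1
  'dhbh' < 'fxpw' since 'd' < 'f' at position 1
  'fxpw' < 'gis' since 'f' < 'g' at position 1
  'gis' < 'ttsj' since 'g' < 't' at position 1
  'ttsj' < 'usuuhs' since 't' < 'u' at position 1
  'usuuhs' < 'zmvwta' since 'u' < 'z' at position 1
Chaining these comparisons gives the alphabetical order.
Final answer: ['aezwx', 'dhbh', 'fxpw', 'gis', 'ttsj', 'usuuhs', 'zmvwta']


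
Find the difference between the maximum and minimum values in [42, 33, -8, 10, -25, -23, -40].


Maximum value: 42
Minimum value: -40
Range = 42 - (-40) = 82
Final answer: 82


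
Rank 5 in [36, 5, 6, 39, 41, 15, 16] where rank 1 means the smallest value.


Sort ascending: [5, 6, 15, 16, 36, 39, 41]
Find 5 in the sorted list.
5 is at position 1 (1-indexed).
Final answer: 1


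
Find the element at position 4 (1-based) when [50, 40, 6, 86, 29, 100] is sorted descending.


Sort descending: [100, 86, 50, 40, 29, 6]
The 4th element (1-indexed) is at index 3.
Value = 40
Final answer: 40


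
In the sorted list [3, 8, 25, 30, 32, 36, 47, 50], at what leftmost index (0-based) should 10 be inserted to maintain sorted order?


List is sorted: [3, 8, 25, 30, 32, 36, 47, 50]
We need the leftmost position where 10 can be inserted, i.e. the first index whose element is >= 10 (or the end of the list if none is).
Binary search with low=0, high=8 (0-based indices):
  low=0, high=8, mid=4: a[4]=32 >= 10, so high = 4
  low=0, high=4, mid=2: a[2]=25 >= 10, so high = 2
  low=0, high=2, mid=1: a[1]=8 < 10, so low = 2
Now low = high = 2, so the insertion index is 2.
Final answer: 2


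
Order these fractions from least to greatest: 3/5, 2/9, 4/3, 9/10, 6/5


Convert to decimal for comparison:
  3/5 = 0.6
  2/9 = 0.2222
  4/3 = 1.3333
  9/10 = 0.9
  6/5 = 1.2
Decimals in increasing order: 0.2222 < 0.6 < 0.9 < 1.2 < 1.3333
Writing each back as its fraction gives the sorted order.
Final answer: 2/9, 3/5, 9/10, 6/5, 4/3


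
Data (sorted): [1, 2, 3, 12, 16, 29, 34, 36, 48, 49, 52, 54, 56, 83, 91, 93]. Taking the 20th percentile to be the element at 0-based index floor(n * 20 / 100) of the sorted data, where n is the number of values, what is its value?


The dataset has n = 16 elements.
Index = floor(16 * 20 / 100) = floor(320 / 100) = floor(3.2) = 3
Counting from index 0 in the sorted data, the element at index 3 is 12.
Final answer: 12


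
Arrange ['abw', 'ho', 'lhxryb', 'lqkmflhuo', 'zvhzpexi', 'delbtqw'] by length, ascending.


Compute lengths:
  'abw' has length 3
  'ho' has length 2
  'lhxryb' has length 6
  'lqkmflhuo' has length 9
  'zvhzpexi' has length 8
  'delbtqw' has length 7
Lengths in increasing order: 2 < 3 < 6 < 7 < 8 < 9
Listing the words in that order gives the answer.
Final answer: ['ho', 'abw', 'lhxryb', 'delbtqw', 'zvhzpexi', 'lqkmflhuo']


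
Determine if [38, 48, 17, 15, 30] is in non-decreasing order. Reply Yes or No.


Check consecutive pairs:
  38 <= 48? True
  48 <= 17? False
  17 <= 15? False
  15 <= 30? True
2 consecutive pair(s) are out of order, so the list is not sorted.
Final answer: No


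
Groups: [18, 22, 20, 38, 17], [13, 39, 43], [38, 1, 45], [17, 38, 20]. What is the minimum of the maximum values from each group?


Find max of each group:
  Group 1: [18, 22, 20, 38, 17] -> max = 38
  Group 2: [13, 39, 43] -> max = 43
  Group 3: [38, 1, 45] -> max = 45
  Group 4: [17, 38, 20] -> max = 38
Maxes: [38, 43, 45, 38]
Minimum of maxes = 38
Final answer: 38


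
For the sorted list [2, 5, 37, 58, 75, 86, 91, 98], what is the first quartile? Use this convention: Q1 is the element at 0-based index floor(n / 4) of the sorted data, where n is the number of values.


The list has n = 8 elements.
Q1 index = floor(8 / 4) = floor(2) = 2
Counting from index 0 in the sorted data, the element at index 2 is 37.
Final answer: 37


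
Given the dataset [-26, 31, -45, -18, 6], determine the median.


First, sort the list: [-45, -26, -18, 6, 31]
The list has 5 elements (odd count).
The middle index is 2 (0-based), and the element there is -18.
Final answer: -18


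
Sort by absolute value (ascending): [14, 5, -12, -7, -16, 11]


Compute absolute values:
  |14| = 14
  |5| = 5
  |-12| = 12
  |-7| = 7
  |-16| = 16
  |11| = 11
Absolute values in increasing order: 5 < 7 < 11 < 12 < 14 < 16
Listing the original numbers in that order gives the answer.
Final answer: [5, -7, 11, -12, 14, -16]


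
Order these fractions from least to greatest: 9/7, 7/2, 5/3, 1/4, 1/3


Convert to decimal for comparison:
  9/7 = 1.2857
  7/2 = 3.5
  5/3 = 1.6667
  1/4 = 0.25
  1/3 = 0.3333
Decimals in increasing order: 0.25 < 0.3333 < 1.2857 < 1.6667 < 3.5
Writing each back as its fraction gives the sorted order.
Final answer: 1/4, 1/3, 9/7, 5/3, 7/2


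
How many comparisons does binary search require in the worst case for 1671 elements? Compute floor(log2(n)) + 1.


Binary search halves the search space each step.
Maximum comparisons = floor(log2(1671)) + 1
log2(1671) = 10.7065
floor(log2(1671)) = 10, so 10 + 1 = 11
Final answer: 11


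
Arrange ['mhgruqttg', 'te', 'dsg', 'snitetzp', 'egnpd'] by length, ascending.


Compute lengths:
  'mhgruqttg' has length 9
  'te' has length 2
  'dsg' has length 3
  'snitetzp' has length 8
  'egnpd' has length 5
Lengths in increasing order: 2 < 3 < 5 < 8 < 9
Listing the words in that order gives the answer.
Final answer: ['te', 'dsg', 'egnpd', 'snitetzp', 'mhgruqttg']


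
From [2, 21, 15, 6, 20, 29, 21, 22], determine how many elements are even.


Check each element:
  2 is even
  21 is odd
  15 is odd
  6 is even
  20 is even
  29 is odd
  21 is odd
  22 is even
Evens: [2, 6, 20, 22]
Count of evens = 4
Final answer: 4


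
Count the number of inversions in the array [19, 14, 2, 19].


For each element, count the later elements that are smaller than it:
  19 (index 0): smaller elements after it = [14, 2] -> 2
  14 (index 1): smaller elements after it = [2] -> 1
  2 (index 2): smaller elements after it = [] -> 0
Total inversions = 2 + 1 + 0 = 3
Final answer: 3


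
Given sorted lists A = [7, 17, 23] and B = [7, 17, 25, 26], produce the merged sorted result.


List A: [7, 17, 23]
List B: [7, 17, 25, 26]
Repeatedly compare the front elements and take the smaller:
  7 vs 7 -> take 7
  17 vs 7 -> take 7
  17 vs 17 -> take 17
  23 vs 17 -> take 17
  23 vs 25 -> take 23
  A is exhausted; append the rest of B: [25, 26]
Final answer: [7, 7, 17, 17, 23, 25, 26]


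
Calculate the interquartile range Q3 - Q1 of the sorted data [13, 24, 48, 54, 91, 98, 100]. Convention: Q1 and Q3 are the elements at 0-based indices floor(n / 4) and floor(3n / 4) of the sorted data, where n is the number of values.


The data has n = 7 elements.
Q1 index = floor(7 / 4) = floor(1.75) = 1; Q3 index = floor(3 * 7 / 4) = floor(5.25) = 5
Q1 = element at index 1 = 24
Q3 = element at index 5 = 98
IQR = 98 - 24 = 74
Final answer: 74


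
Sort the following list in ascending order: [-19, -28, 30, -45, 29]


Original list: [-19, -28, 30, -45, 29]
Repeatedly take the smallest remaining element:
  Remaining [-19, -28, 30, -45, 29] -> smallest is -45
  Remaining [-19, -28, 30, 29] -> smallest is -28
  Remaining [-19, 30, 29] -> smallest is -19
  Remaining [30, 29] -> smallest is 29
  Remaining [30] -> smallest is 30
Collecting the picks in order gives the sorted list.
Final answer: [-45, -28, -19, 29, 30]


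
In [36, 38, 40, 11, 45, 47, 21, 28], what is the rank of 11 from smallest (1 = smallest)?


Sort ascending: [11, 21, 28, 36, 38, 40, 45, 47]
Find 11 in the sorted list.
11 is at position 1 (1-indexed).
Final answer: 1


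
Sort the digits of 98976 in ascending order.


The number 98976 has digits: 9, 8, 9, 7, 6
Sorted: 6, 7, 8, 9, 9
Joining the sorted digits gives the result.
Final answer: 67899


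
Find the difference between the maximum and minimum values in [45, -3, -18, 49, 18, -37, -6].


Maximum value: 49
Minimum value: -37
Range = 49 - (-37) = 86
Final answer: 86


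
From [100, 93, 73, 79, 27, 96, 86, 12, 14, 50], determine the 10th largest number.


Sort descending: [100, 96, 93, 86, 79, 73, 50, 27, 14, 12]
The 10th element (1-indexed) is at index 9.
Value = 12
Final answer: 12


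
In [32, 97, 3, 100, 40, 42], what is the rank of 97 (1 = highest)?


Sort descending: [100, 97, 42, 40, 32, 3]
Find 97 in the sorted list.
97 is at position 2.
Final answer: 2


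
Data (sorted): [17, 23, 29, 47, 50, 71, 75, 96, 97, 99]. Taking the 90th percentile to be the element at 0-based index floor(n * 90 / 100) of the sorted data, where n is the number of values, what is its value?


The dataset has n = 10 elements.
Index = floor(10 * 90 / 100) = floor(900 / 100) = floor(9) = 9
Counting from index 0 in the sorted data, the element at index 9 is 99.
Final answer: 99


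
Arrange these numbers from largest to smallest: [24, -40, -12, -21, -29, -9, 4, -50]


Original list: [24, -40, -12, -21, -29, -9, 4, -50]
Repeatedly take the largest remaining element:
  Remaining [24, -40, -12, -21, -29, -9, 4, -50] -> largest is 24
  Remaining [-40, -12, -21, -29, -9, 4, -50] -> largest is 4
  Remaining [-40, -12, -21, -29, -9, -50] -> largest is -9
  Remaining [-40, -12, -21, -29, -50] -> largest is -12
  Remaining [-40, -21, -29, -50] -> largest is -21
  Remaining [-40, -29, -50] -> largest is -29
  Remaining [-40, -50] -> largest is -40
  Remaining [-50] -> largest is -50
Collecting the picks in order gives the descending list.
Final answer: [24, 4, -9, -12, -21, -29, -40, -50]


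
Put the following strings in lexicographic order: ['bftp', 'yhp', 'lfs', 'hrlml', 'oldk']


Compare strings character by character (the first differing letter decides):
  'bftp' < 'hrlml' since 'b' < 'h' at position 1
  'hrlml' < 'lfs' since 'h' < 'l' at position 1
  'lfs' < 'oldk' since 'l' < 'o' at position 1
  'oldk' < 'yhp' since 'o' < 'y' at position 1
Chaining these comparisons gives the alphabetical order.
Final answer: ['bftp', 'hrlml', 'lfs', 'oldk', 'yhp']


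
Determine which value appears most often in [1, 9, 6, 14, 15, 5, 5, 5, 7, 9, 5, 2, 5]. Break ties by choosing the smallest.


Count the frequency of each value:
  1 appears 1 time(s)
  2 appears 1 time(s)
  5 appears 5 time(s)
  6 appears 1 time(s)
  7 appears 1 time(s)
  9 appears 2 time(s)
  14 appears 1 time(s)
  15 appears 1 time(s)
Maximum frequency is 5.
Only 5 reaches that frequency, so it is the mode.
Final answer: 5


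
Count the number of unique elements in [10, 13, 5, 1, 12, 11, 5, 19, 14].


List all unique values:
Distinct values: [1, 5, 10, 11, 12, 13, 14, 19]
Count = 8
Final answer: 8


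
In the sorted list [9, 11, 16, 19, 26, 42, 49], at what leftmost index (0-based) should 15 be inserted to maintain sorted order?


List is sorted: [9, 11, 16, 19, 26, 42, 49]
We need the leftmost position where 15 can be inserted, i.e. the first index whose element is >= 15 (or the end of the list if none is).
Binary search with low=0, high=7 (0-based indices):
  low=0, high=7, mid=3: a[3]=19 >= 15, so high = 3
  low=0, high=3, mid=1: a[1]=11 < 15, so low = 2
  low=2, high=3, mid=2: a[2]=16 >= 15, so high = 2
Now low = high = 2, so the insertion index is 2.
Final answer: 2


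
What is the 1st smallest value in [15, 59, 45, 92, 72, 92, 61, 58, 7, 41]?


Sort ascending: [7, 15, 41, 45, 58, 59, 61, 72, 92, 92]
The 1st element (1-indexed) is at index 0.
Value = 7
Final answer: 7


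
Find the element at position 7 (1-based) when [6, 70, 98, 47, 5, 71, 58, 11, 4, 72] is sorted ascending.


Sort ascending: [4, 5, 6, 11, 47, 58, 70, 71, 72, 98]
The 7th element (1-indexed) is at index 6.
Value = 70
Final answer: 70


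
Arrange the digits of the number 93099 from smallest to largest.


The number 93099 has digits: 9, 3, 0, 9, 9
Sorted: 0, 3, 9, 9, 9
Joining the sorted digits gives the result.
Final answer: 03999


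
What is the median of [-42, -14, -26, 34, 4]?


First, sort the list: [-42, -26, -14, 4, 34]
The list has 5 elements (odd count).
The middle index is 2 (0-based), and the element there is -14.
Final answer: -14


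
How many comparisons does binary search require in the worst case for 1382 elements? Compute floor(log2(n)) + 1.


Binary search halves the search space each step.
Maximum comparisons = floor(log2(1382)) + 1
log2(1382) = 10.4325
floor(log2(1382)) = 10, so 10 + 1 = 11
Final answer: 11


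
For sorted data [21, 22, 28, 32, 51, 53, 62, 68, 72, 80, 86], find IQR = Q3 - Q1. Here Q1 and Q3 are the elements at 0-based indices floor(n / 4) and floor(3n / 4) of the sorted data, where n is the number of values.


The data has n = 11 elements.
Q1 index = floor(11 / 4) = floor(2.75) = 2; Q3 index = floor(3 * 11 / 4) = floor(8.25) = 8
Q1 = element at index 2 = 28
Q3 = element at index 8 = 72
IQR = 72 - 28 = 44
Final answer: 44


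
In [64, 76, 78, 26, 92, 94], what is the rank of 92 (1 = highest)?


Sort descending: [94, 92, 78, 76, 64, 26]
Find 92 in the sorted list.
92 is at position 2.
Final answer: 2


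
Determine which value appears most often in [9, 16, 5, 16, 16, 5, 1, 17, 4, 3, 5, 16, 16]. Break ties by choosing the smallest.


Count the frequency of each value:
  1 appears 1 time(s)
  3 appears 1 time(s)
  4 appears 1 time(s)
  5 appears 3 time(s)
  9 appears 1 time(s)
  16 appears 5 time(s)
  17 appears 1 time(s)
Maximum frequency is 5.
Only 16 reaches that frequency, so it is the mode.
Final answer: 16


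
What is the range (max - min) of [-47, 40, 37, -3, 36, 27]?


Maximum value: 40
Minimum value: -47
Range = 40 - (-47) = 87
Final answer: 87


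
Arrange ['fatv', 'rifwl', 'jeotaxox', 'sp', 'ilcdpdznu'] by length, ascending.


Compute lengths:
  'fatv' has length 4
  'rifwl' has length 5
  'jeotaxox' has length 8
  'sp' has length 2
  'ilcdpdznu' has length 9
Lengths in increasing order: 2 < 4 < 5 < 8 < 9
Listing the words in that order gives the answer.
Final answer: ['sp', 'fatv', 'rifwl', 'jeotaxox', 'ilcdpdznu']


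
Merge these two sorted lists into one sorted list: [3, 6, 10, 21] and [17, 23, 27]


List A: [3, 6, 10, 21]
List B: [17, 23, 27]
Repeatedly compare the front elements and take the smaller:
  3 vs 17 -> take 3
  6 vs 17 -> take 6
  10 vs 17 -> take 10
  21 vs 17 -> take 17
  21 vs 23 -> take 21
  A is exhausted; append the rest of B: [23, 27]
Final answer: [3, 6, 10, 17, 21, 23, 27]


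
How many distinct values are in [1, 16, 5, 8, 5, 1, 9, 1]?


List all unique values:
Distinct values: [1, 5, 8, 9, 16]
Count = 5
Final answer: 5


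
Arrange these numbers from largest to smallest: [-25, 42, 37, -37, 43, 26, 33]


Original list: [-25, 42, 37, -37, 43, 26, 33]
Repeatedly take the largest remaining element:
  Remaining [-25, 42, 37, -37, 43, 26, 33] -> largest is 43
  Remaining [-25, 42, 37, -37, 26, 33] -> largest is 42
  Remaining [-25, 37, -37, 26, 33] -> largest is 37
  Remaining [-25, -37, 26, 33] -> largest is 33
  Remaining [-25, -37, 26] -> largest is 26
  Remaining [-25, -37] -> largest is -25
  Remaining [-37] -> largest is -37
Collecting the picks in order gives the descending list.
Final answer: [43, 42, 37, 33, 26, -25, -37]


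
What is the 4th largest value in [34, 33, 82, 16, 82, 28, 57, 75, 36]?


Sort descending: [82, 82, 75, 57, 36, 34, 33, 28, 16]
The 4th element (1-indexed) is at index 3.
Value = 57
Final answer: 57


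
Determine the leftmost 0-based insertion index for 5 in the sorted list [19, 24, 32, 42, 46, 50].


List is sorted: [19, 24, 32, 42, 46, 50]
We need the leftmost position where 5 can be inserted, i.e. the first index whose element is >= 5 (or the end of the list if none is).
Binary search with low=0, high=6 (0-based indices):
  low=0, high=6, mid=3: a[3]=42 >= 5, so high = 3
  low=0, high=3, mid=1: a[1]=24 >= 5, so high = 1
  low=0, high=1, mid=0: a[0]=19 >= 5, so high = 0
Now low = high = 0, so the insertion index is 0.
Final answer: 0


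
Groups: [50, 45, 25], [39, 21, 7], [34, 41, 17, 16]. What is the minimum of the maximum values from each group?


Find max of each group:
  Group 1: [50, 45, 25] -> max = 50
  Group 2: [39, 21, 7] -> max = 39
  Group 3: [34, 41, 17, 16] -> max = 41
Maxes: [50, 39, 41]
Minimum of maxes = 39
Final answer: 39


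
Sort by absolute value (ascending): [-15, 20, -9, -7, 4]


Compute absolute values:
  |-15| = 15
  |20| = 20
  |-9| = 9
  |-7| = 7
  |4| = 4
Absolute values in increasing order: 4 < 7 < 9 < 15 < 20
Listing the original numbers in that order gives the answer.
Final answer: [4, -7, -9, -15, 20]


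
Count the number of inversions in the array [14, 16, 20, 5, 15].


For each element, count the later elements that are smaller than it:
  14 (index 0): smaller elements after it = [5] -> 1
  16 (index 1): smaller elements after it = [5, 15] -> 2
  20 (index 2): smaller elements after it = [5, 15] -> 2
  5 (index 3): smaller elements after it = [] -> 0
Total inversions = 1 + 2 + 2 + 0 = 5
Final answer: 5


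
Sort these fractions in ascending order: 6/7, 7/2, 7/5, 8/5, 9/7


Convert to decimal for comparison:
  6/7 = 0.8571
  7/2 = 3.5
  7/5 = 1.4
  8/5 = 1.6
  9/7 = 1.2857
Decimals in increasing order: 0.8571 < 1.2857 < 1.4 < 1.6 < 3.5
Writing each back as its fraction gives the sorted order.
Final answer: 6/7, 9/7, 7/5, 8/5, 7/2


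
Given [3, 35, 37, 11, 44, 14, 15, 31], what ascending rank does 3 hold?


Sort ascending: [3, 11, 14, 15, 31, 35, 37, 44]
Find 3 in the sorted list.
3 is at position 1 (1-indexed).
Final answer: 1


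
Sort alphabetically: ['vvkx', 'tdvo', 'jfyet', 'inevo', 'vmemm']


Compare strings character by character (the first differing letter decides):
  'inevo' < 'jfyet' since 'i' < 'j' at position 1
  'jfyet' < 'tdvo' since 'j' < 't' at position 1
  'tdvo' < 'vmemm' since 't' < 'v' at position 1
  'vmemm' < 'vvkx' since 'm' < 'v' at position 2
Chaining these comparisons gives the alphabetical order.
Final answer: ['inevo', 'jfyet', 'tdvo', 'vmemm', 'vvkx']


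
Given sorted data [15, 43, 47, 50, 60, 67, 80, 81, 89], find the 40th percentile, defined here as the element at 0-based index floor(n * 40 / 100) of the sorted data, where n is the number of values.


The dataset has n = 9 elements.
Index = floor(9 * 40 / 100) = floor(360 / 100) = floor(3.6) = 3
Counting from index 0 in the sorted data, the element at index 3 is 50.
Final answer: 50


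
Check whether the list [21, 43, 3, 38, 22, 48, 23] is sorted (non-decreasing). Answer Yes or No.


Check consecutive pairs:
  21 <= 43? True
  43 <= 3? False
  3 <= 38? True
  38 <= 22? False
  22 <= 48? True
  48 <= 23? False
3 consecutive pair(s) are out of order, so the list is not sorted.
Final answer: No


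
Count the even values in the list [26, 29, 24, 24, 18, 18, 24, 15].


Check each element:
  26 is even
  29 is odd
  24 is even
  24 is even
  18 is even
  18 is even
  24 is even
  15 is odd
Evens: [26, 24, 24, 18, 18, 24]
Count of evens = 6
Final answer: 6


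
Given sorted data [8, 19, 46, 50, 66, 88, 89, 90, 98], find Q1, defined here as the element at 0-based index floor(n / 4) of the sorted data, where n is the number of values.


The list has n = 9 elements.
Q1 index = floor(9 / 4) = floor(2.25) = 2
Counting from index 0 in the sorted data, the element at index 2 is 46.
Final answer: 46


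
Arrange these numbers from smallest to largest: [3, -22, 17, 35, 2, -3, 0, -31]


Original list: [3, -22, 17, 35, 2, -3, 0, -31]
Repeatedly take the smallest remaining element:
  Remaining [3, -22, 17, 35, 2, -3, 0, -31] -> smallest is -31
  Remaining [3, -22, 17, 35, 2, -3, 0] -> smallest is -22
  Remaining [3, 17, 35, 2, -3, 0] -> smallest is -3
  Remaining [3, 17, 35, 2, 0] -> smallest is 0
  Remaining [3, 17, 35, 2] -> smallest is 2
  Remaining [3, 17, 35] -> smallest is 3
  Remaining [17, 35] -> smallest is 17
  Remaining [35] -> smallest is 35
Collecting the picks in order gives the sorted list.
Final answer: [-31, -22, -3, 0, 2, 3, 17, 35]


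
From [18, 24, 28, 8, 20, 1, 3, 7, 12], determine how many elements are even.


Check each element:
  18 is even
  24 is even
  28 is even
  8 is even
  20 is even
  1 is odd
  3 is odd
  7 is odd
  12 is even
Evens: [18, 24, 28, 8, 20, 12]
Count of evens = 6
Final answer: 6


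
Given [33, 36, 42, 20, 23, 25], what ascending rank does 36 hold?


Sort ascending: [20, 23, 25, 33, 36, 42]
Find 36 in the sorted list.
36 is at position 5 (1-indexed).
Final answer: 5


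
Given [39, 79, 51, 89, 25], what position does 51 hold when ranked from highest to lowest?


Sort descending: [89, 79, 51, 39, 25]
Find 51 in the sorted list.
51 is at position 3.
Final answer: 3


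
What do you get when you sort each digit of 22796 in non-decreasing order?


The number 22796 has digits: 2, 2, 7, 9, 6
Sorted: 2, 2, 6, 7, 9
Joining the sorted digits gives the result.
Final answer: 22679


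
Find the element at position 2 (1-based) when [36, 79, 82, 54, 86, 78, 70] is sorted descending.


Sort descending: [86, 82, 79, 78, 70, 54, 36]
The 2nd element (1-indexed) is at index 1.
Value = 82
Final answer: 82


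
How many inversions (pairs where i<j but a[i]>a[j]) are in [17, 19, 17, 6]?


For each element, count the later elements that are smaller than it:
  17 (index 0): smaller elements after it = [6] -> 1
  19 (index 1): smaller elements after it = [17, 6] -> 2
  17 (index 2): smaller elements after it = [6] -> 1
Total inversions = 1 + 2 + 1 = 4
Final answer: 4


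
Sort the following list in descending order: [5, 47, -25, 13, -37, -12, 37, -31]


Original list: [5, 47, -25, 13, -37, -12, 37, -31]
Repeatedly take the largest remaining element:
  Remaining [5, 47, -25, 13, -37, -12, 37, -31] -> largest is 47
  Remaining [5, -25, 13, -37, -12, 37, -31] -> largest is 37
  Remaining [5, -25, 13, -37, -12, -31] -> largest is 13
  Remaining [5, -25, -37, -12, -31] -> largest is 5
  Remaining [-25, -37, -12, -31] -> largest is -12
  Remaining [-25, -37, -31] -> largest is -25
  Remaining [-37, -31] -> largest is -31
  Remaining [-37] -> largest is -37
Collecting the picks in order gives the descending list.
Final answer: [47, 37, 13, 5, -12, -25, -31, -37]


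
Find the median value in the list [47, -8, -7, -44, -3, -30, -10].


First, sort the list: [-44, -30, -10, -8, -7, -3, 47]
The list has 7 elements (odd count).
The middle index is 3 (0-based), and the element there is -8.
Final answer: -8


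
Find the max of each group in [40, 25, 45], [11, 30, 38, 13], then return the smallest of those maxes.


Find max of each group:
  Group 1: [40, 25, 45] -> max = 45
  Group 2: [11, 30, 38, 13] -> max = 38
Maxes: [45, 38]
Minimum of maxes = 38
Final answer: 38


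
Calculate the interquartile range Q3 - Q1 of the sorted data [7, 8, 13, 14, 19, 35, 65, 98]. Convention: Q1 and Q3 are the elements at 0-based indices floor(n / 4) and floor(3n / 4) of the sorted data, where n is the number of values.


The data has n = 8 elements.
Q1 index = floor(8 / 4) = floor(2) = 2; Q3 index = floor(3 * 8 / 4) = floor(6) = 6
Q1 = element at index 2 = 13
Q3 = element at index 6 = 65
IQR = 65 - 13 = 52
Final answer: 52


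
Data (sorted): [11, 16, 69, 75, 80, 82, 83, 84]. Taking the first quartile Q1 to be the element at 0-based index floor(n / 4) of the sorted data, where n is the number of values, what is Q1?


The list has n = 8 elements.
Q1 index = floor(8 / 4) = floor(2) = 2
Counting from index 0 in the sorted data, the element at index 2 is 69.
Final answer: 69


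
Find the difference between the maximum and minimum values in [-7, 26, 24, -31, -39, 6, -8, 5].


Maximum value: 26
Minimum value: -39
Range = 26 - (-39) = 65
Final answer: 65


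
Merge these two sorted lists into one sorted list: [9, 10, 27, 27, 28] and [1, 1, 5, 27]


List A: [9, 10, 27, 27, 28]
List B: [1, 1, 5, 27]
Repeatedly compare the front elements and take the smaller:
  9 vs 1 -> take 1
  9 vs 1 -> take 1
  9 vs 5 -> take 5
  9 vs 27 -> take 9
  10 vs 27 -> take 10
  27 vs 27 -> take 27
  27 vs 27 -> take 27
  28 vs 27 -> take 27
  B is exhausted; append the rest of A: [28]
Final answer: [1, 1, 5, 9, 10, 27, 27, 27, 28]


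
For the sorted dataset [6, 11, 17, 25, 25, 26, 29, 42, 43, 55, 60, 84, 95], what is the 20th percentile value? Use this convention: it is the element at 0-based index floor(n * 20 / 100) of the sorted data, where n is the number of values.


The dataset has n = 13 elements.
Index = floor(13 * 20 / 100) = floor(260 / 100) = floor(2.6) = 2
Counting from index 0 in the sorted data, the element at index 2 is 17.
Final answer: 17


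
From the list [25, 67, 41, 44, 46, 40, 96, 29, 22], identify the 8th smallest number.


Sort ascending: [22, 25, 29, 40, 41, 44, 46, 67, 96]
The 8th element (1-indexed) is at index 7.
Value = 67
Final answer: 67


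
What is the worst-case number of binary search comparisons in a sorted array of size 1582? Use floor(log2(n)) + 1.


Binary search halves the search space each step.
Maximum comparisons = floor(log2(1582)) + 1
log2(1582) = 10.6275
floor(log2(1582)) = 10, so 10 + 1 = 11
Final answer: 11


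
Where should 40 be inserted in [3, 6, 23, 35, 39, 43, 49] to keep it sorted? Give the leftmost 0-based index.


List is sorted: [3, 6, 23, 35, 39, 43, 49]
We need the leftmost position where 40 can be inserted, i.e. the first index whose element is >= 40 (or the end of the list if none is).
Binary search with low=0, high=7 (0-based indices):
  low=0, high=7, mid=3: a[3]=35 < 40, so low = 4
  low=4, high=7, mid=5: a[5]=43 >= 40, so high = 5
  low=4, high=5, mid=4: a[4]=39 < 40, so low = 5
Now low = high = 5, so the insertion index is 5.
Final answer: 5


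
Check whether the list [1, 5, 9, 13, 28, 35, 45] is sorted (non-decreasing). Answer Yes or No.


Check consecutive pairs:
  1 <= 5? True
  5 <= 9? True
  9 <= 13? True
  13 <= 28? True
  28 <= 35? True
  35 <= 45? True
Every consecutive pair is in order, so the list is non-decreasing.
Final answer: Yes


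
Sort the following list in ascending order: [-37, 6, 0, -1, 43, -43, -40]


Original list: [-37, 6, 0, -1, 43, -43, -40]
Repeatedly take the smallest remaining element:
  Remaining [-37, 6, 0, -1, 43, -43, -40] -> smallest is -43
  Remaining [-37, 6, 0, -1, 43, -40] -> smallest is -40
  Remaining [-37, 6, 0, -1, 43] -> smallest is -37
  Remaining [6, 0, -1, 43] -> smallest is -1
  Remaining [6, 0, 43] -> smallest is 0
  Remaining [6, 43] -> smallest is 6
  Remaining [43] -> smallest is 43
Collecting the picks in order gives the sorted list.
Final answer: [-43, -40, -37, -1, 0, 6, 43]


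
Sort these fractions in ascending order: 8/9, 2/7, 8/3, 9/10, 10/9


Convert to decimal for comparison:
  8/9 = 0.8889
  2/7 = 0.2857
  8/3 = 2.6667
  9/10 = 0.9
  10/9 = 1.1111
Decimals in increasing order: 0.2857 < 0.8889 < 0.9 < 1.1111 < 2.6667
Writing each back as its fraction gives the sorted order.
Final answer: 2/7, 8/9, 9/10, 10/9, 8/3


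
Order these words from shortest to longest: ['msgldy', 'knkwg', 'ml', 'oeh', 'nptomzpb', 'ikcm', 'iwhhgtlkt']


Compute lengths:
  'msgldy' has length 6
  'knkwg' has length 5
  'ml' has length 2
  'oeh' has length 3
  'nptomzpb' has length 8
  'ikcm' has length 4
  'iwhhgtlkt' has length 9
Lengths in increasing order: 2 < 3 < 4 < 5 < 6 < 8 < 9
Listing the words in that order gives the answer.
Final answer: ['ml', 'oeh', 'ikcm', 'knkwg', 'msgldy', 'nptomzpb', 'iwhhgtlkt']


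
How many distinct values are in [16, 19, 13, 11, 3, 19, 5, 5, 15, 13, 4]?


List all unique values:
Distinct values: [3, 4, 5, 11, 13, 15, 16, 19]
Count = 8
Final answer: 8
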